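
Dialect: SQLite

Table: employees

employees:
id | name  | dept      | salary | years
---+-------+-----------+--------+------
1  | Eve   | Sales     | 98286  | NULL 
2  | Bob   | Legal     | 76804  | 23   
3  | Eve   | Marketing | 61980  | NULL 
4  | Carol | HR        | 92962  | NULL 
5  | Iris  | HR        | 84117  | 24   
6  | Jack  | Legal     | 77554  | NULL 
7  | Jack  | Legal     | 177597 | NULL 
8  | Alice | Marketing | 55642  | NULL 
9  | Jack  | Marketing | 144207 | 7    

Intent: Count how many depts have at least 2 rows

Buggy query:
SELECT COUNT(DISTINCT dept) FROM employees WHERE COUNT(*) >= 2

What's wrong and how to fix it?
Bug: WHERE filters individual rows, not groups, so a group-level COUNT is invalid there

Fix: Use a subquery that GROUPs and filters with HAVING, then count its rows

Corrected query:
SELECT COUNT(*) FROM (SELECT dept FROM employees GROUP BY dept HAVING COUNT(*) >= 2)

Result:
COUNT(*)
--------
3       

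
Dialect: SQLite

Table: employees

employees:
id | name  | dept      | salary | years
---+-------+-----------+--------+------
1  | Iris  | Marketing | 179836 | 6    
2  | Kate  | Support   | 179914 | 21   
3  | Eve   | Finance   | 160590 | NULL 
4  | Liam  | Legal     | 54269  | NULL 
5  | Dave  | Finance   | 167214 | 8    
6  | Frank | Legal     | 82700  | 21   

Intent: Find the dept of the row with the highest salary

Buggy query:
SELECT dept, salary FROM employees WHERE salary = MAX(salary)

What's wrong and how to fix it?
Bug: MAX(salary) is an aggregate and cannot be used directly in WHERE

Fix: Wrap MAX in a scalar subquery so WHERE compares against a single value

Corrected query:
SELECT dept, salary FROM employees WHERE salary = (SELECT MAX(salary) FROM employees)

Result:
dept    | salary
--------+-------
Support | 179914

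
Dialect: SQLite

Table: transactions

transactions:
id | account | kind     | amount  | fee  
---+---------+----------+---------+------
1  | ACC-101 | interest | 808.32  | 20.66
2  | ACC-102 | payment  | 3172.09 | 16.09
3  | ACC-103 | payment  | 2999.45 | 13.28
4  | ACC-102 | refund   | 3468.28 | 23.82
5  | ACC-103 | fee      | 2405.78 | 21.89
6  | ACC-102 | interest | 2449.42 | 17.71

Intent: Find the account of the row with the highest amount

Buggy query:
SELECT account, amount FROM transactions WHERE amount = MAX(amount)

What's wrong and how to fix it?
Bug: MAX(amount) is an aggregate and cannot be used directly in WHERE

Fix: Use a subquery: WHERE amount = (SELECT MAX(amount) FROM transactions)

Corrected query:
SELECT account, amount FROM transactions WHERE amount = (SELECT MAX(amount) FROM transactions)

Result:
account | amount 
--------+--------
ACC-102 | 3468.28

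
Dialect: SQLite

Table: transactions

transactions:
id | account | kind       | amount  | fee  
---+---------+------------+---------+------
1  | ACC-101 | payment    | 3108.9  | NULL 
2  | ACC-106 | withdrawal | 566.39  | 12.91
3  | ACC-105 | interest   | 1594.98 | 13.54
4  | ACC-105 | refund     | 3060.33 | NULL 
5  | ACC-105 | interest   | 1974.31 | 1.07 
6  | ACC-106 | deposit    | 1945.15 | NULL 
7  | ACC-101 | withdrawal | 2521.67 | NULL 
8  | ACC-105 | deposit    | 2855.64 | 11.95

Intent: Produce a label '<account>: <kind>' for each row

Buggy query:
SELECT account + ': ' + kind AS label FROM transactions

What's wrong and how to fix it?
Bug: '+' is numeric addition; on text columns SQLite converts them to 0 instead of concatenating

Fix: Replace + with || to concatenate text

Corrected query:
SELECT account || ': ' || kind AS label FROM transactions

Result:
label              
-------------------
ACC-101: payment   
ACC-106: withdrawal
ACC-105: interest  
ACC-105: refund    
ACC-105: interest  
ACC-106: deposit   
ACC-101: withdrawal
ACC-105: deposit   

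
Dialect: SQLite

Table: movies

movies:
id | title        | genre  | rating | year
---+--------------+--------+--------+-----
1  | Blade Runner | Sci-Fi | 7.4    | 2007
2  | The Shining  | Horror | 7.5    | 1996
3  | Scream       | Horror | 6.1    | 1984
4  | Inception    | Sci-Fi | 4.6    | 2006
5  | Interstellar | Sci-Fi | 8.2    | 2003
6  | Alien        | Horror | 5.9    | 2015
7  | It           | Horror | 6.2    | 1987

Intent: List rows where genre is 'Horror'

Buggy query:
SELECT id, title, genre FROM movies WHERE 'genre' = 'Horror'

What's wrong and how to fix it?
Bug: Single quotes denote string literals in SQL; the column name is being compared as a constant string

Fix: Reference the column as genre without single quotes

Corrected query:
SELECT id, title, genre FROM movies WHERE genre = 'Horror'

Result:
id | title       | genre 
---+-------------+-------
2  | The Shining | Horror
3  | Scream      | Horror
6  | Alien       | Horror
7  | It          | Horror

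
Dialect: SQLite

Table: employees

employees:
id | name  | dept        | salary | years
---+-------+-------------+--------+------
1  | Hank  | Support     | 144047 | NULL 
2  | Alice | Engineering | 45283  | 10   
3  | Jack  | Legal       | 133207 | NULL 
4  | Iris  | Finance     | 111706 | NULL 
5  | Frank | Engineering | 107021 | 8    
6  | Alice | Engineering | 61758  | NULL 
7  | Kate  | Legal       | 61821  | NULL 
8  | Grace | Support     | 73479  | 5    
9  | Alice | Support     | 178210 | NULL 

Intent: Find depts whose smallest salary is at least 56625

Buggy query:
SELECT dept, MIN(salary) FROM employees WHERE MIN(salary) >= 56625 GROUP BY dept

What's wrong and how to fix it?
Bug: MIN() in WHERE is a misuse of aggregate

Fix: Replace WHERE with HAVING after the GROUP BY

Corrected query:
SELECT dept, MIN(salary) FROM employees GROUP BY dept HAVING MIN(salary) >= 56625

Result:
dept    | MIN(salary)
--------+------------
Finance | 111706     
Legal   | 61821      
Support | 73479      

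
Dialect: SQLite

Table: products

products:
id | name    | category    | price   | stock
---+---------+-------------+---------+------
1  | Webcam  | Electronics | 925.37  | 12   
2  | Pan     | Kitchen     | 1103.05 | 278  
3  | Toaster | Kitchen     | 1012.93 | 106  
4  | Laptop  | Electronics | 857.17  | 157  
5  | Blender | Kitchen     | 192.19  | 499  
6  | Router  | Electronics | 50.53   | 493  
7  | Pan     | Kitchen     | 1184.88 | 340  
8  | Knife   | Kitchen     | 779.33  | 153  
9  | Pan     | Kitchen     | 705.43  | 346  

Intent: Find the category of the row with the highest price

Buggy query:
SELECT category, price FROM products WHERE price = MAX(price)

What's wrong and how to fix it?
Bug: MAX(price) is an aggregate and cannot be used directly in WHERE

Fix: Wrap MAX in a scalar subquery so WHERE compares against a single value

Corrected query:
SELECT category, price FROM products WHERE price = (SELECT MAX(price) FROM products)

Result:
category | price  
---------+--------
Kitchen  | 1184.88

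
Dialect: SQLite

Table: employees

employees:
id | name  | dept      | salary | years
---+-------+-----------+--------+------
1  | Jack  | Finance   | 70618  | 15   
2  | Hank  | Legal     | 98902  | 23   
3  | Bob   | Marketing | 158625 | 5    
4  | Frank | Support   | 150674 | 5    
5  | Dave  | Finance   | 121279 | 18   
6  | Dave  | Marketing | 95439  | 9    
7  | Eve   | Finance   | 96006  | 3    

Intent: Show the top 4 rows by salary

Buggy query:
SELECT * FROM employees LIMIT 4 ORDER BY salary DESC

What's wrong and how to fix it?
Bug: ORDER BY cannot follow LIMIT; LIMIT is the final clause

Fix: Sort with ORDER BY, then apply LIMIT

Corrected query:
SELECT * FROM employees ORDER BY salary DESC LIMIT 4

Result:
id | name  | dept      | salary | years
---+-------+-----------+--------+------
3  | Bob   | Marketing | 158625 | 5    
4  | Frank | Support   | 150674 | 5    
5  | Dave  | Finance   | 121279 | 18   
2  | Hank  | Legal     | 98902  | 23   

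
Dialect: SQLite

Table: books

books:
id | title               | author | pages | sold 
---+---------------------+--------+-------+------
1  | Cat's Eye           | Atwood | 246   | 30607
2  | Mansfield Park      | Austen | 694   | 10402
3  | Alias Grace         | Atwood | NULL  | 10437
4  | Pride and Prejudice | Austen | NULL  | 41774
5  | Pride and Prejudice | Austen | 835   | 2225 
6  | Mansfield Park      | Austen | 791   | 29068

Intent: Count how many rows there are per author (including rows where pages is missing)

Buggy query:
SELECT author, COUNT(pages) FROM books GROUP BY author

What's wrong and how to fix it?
Bug: COUNT(pages) skips NULLs, so groups with missing pages are undercounted

Fix: Use COUNT(*) to count all rows regardless of NULL

Corrected query:
SELECT author, COUNT(*) FROM books GROUP BY author

Result:
author | COUNT(*)
-------+---------
Atwood | 2       
Austen | 4       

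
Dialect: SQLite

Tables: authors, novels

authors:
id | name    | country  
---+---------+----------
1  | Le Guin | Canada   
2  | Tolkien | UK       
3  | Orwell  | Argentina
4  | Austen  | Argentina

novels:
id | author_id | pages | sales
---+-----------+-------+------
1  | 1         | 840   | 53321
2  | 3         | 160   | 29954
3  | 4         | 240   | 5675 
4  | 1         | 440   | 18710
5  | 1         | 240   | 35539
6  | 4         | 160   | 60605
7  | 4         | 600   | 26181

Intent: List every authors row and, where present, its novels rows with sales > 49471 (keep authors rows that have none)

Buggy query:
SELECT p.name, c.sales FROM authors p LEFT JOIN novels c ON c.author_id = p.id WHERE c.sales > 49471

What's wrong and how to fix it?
Bug: Filtering c.sales in WHERE discards the NULL rows produced by LEFT JOIN, turning it into an inner join

Fix: Move the right-table condition into the ON clause so unmatched parents are kept

Corrected query:
SELECT p.name, c.sales FROM authors p LEFT JOIN novels c ON c.author_id = p.id AND c.sales > 49471

Result:
name    | sales
--------+------
Le Guin | 53321
Tolkien | NULL 
Orwell  | NULL 
Austen  | 60605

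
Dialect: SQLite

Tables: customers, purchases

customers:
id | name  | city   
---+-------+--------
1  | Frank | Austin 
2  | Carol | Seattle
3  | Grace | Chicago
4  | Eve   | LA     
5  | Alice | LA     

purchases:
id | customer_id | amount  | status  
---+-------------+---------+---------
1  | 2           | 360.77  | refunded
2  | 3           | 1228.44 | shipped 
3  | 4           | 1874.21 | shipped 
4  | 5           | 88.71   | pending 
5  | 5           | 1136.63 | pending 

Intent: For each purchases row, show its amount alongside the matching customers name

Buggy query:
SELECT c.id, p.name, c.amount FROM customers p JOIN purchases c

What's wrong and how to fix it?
Bug: Missing join condition: each purchases row is matched to all customers rows instead of just its own

Fix: Specify the join condition linking the foreign key to the parent id

Corrected query:
SELECT c.id, p.name, c.amount FROM customers p JOIN purchases c ON c.customer_id = p.id

Result:
id | name  | amount 
---+-------+--------
1  | Carol | 360.77 
2  | Grace | 1228.44
3  | Eve   | 1874.21
4  | Alice | 88.71  
5  | Alice | 1136.63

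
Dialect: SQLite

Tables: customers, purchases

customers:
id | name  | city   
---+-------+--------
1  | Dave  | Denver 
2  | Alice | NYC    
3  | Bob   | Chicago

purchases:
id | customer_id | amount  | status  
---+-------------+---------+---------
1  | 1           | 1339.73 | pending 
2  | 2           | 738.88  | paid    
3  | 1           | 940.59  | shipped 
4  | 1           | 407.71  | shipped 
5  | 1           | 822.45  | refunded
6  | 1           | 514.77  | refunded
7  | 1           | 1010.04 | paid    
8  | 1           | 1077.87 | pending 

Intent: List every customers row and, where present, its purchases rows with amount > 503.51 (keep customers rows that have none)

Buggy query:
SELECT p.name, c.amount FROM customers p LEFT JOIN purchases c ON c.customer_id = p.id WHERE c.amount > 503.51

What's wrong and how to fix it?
Bug: A WHERE condition on the right-hand table after LEFT JOIN drops unmatched parents

Fix: Put 'c.amount > 503.51' in the JOIN's ON clause instead of WHERE

Corrected query:
SELECT p.name, c.amount FROM customers p LEFT JOIN purchases c ON c.customer_id = p.id AND c.amount > 503.51

Result:
name  | amount 
------+--------
Dave  | 514.77 
Dave  | 822.45 
Dave  | 940.59 
Dave  | 1010.04
Dave  | 1077.87
Dave  | 1339.73
Alice | 738.88 
Bob   | NULL   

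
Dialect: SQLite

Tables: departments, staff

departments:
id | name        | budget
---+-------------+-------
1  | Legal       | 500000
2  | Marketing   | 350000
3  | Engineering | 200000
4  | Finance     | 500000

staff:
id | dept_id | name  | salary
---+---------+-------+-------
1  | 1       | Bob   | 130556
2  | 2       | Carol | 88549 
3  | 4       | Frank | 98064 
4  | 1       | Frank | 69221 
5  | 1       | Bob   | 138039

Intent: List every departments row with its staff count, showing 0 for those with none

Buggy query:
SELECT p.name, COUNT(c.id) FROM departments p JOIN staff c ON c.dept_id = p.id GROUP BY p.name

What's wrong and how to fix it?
Bug: INNER JOIN drops departments rows that have no matching staff rows

Fix: Switch to LEFT JOIN to retain unmatched parent rows

Corrected query:
SELECT p.name, COUNT(c.id) FROM departments p LEFT JOIN staff c ON c.dept_id = p.id GROUP BY p.name

Result:
name        | COUNT(c.id)
------------+------------
Engineering | 0          
Finance     | 1          
Legal       | 3          
Marketing   | 1          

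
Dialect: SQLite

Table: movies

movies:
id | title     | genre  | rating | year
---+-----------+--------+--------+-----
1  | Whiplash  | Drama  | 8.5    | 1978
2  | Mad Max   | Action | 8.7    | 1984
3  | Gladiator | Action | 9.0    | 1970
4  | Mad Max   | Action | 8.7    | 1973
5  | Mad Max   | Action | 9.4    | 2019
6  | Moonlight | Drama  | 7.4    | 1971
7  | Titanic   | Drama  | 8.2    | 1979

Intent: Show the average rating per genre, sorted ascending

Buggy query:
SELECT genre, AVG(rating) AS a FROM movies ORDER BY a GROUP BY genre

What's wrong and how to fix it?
Bug: ORDER BY appears before GROUP BY; SQL clause order requires GROUP BY first

Fix: Move ORDER BY to the end, after GROUP BY

Corrected query:
SELECT genre, AVG(rating) AS a FROM movies GROUP BY genre ORDER BY a

Result:
genre  | a       
-------+---------
Drama  | 8.033333
Action | 8.95    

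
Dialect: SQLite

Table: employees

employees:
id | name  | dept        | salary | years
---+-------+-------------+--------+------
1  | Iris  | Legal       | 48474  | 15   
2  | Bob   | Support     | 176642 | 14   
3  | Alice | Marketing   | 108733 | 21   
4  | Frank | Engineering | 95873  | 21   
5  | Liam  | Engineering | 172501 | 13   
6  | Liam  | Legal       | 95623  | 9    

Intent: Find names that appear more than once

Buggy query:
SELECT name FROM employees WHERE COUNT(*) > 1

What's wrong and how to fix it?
Bug: WHERE can't reference COUNT(*); aggregates are computed after WHERE

Fix: GROUP BY name, then filter groups with HAVING COUNT(*) > 1

Corrected query:
SELECT name FROM employees GROUP BY name HAVING COUNT(*) > 1

Result:
name
----
Liam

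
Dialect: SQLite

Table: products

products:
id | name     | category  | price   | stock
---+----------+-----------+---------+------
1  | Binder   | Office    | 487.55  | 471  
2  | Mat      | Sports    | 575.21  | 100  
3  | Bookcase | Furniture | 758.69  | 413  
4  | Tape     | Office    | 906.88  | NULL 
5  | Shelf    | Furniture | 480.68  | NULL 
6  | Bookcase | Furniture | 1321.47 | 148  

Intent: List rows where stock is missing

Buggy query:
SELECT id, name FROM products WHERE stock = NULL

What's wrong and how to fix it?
Bug: '= NULL' is always unknown in SQL three-valued logic, so no rows match

Fix: Replace '= NULL' with 'IS NULL'

Corrected query:
SELECT id, name FROM products WHERE stock IS NULL

Result:
id | name 
---+------
4  | Tape 
5  | Shelf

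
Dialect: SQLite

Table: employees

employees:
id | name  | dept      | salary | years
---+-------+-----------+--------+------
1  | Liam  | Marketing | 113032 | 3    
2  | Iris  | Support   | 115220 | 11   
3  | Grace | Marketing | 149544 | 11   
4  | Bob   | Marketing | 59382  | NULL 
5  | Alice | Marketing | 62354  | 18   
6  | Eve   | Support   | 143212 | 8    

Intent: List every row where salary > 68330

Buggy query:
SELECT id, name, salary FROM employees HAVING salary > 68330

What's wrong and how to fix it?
Bug: HAVING filters the output of aggregation, but this query has no GROUP BY and no aggregate functions, so SQLite rejects it (HAVING clause on a non-aggregate query); the condition here is per row

Fix: Replace HAVING with WHERE since the condition applies to individual rows

Corrected query:
SELECT id, name, salary FROM employees WHERE salary > 68330

Result:
id | name  | salary
---+-------+-------
1  | Liam  | 113032
2  | Iris  | 115220
3  | Grace | 149544
6  | Eve   | 143212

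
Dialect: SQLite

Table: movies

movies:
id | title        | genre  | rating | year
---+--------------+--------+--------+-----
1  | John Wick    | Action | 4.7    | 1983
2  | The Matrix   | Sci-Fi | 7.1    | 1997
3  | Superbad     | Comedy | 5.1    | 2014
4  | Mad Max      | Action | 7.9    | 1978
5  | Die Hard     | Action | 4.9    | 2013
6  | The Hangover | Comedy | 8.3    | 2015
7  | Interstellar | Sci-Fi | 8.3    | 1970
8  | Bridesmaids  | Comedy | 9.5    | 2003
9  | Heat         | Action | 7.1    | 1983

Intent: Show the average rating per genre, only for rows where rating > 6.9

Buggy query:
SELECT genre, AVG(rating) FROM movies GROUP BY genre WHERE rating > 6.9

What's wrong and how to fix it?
Bug: Row-level WHERE must come before GROUP BY in the clause order

Fix: Place WHERE between FROM and GROUP BY

Corrected query:
SELECT genre, AVG(rating) FROM movies WHERE rating > 6.9 GROUP BY genre

Result:
genre  | AVG(rating)
-------+------------
Action | 7.5        
Comedy | 8.9        
Sci-Fi | 7.7        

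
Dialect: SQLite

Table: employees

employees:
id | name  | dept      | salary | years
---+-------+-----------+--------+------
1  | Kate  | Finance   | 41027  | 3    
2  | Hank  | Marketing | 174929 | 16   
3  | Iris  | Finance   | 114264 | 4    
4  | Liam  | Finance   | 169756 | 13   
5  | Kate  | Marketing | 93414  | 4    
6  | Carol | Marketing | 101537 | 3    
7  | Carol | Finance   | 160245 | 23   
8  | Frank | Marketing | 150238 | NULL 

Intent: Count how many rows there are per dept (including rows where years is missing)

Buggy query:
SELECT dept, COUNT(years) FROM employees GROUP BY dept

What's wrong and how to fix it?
Bug: COUNT(years) skips NULLs, so groups with missing years are undercounted

Fix: Use COUNT(*) to count all rows regardless of NULL

Corrected query:
SELECT dept, COUNT(*) FROM employees GROUP BY dept

Result:
dept      | COUNT(*)
----------+---------
Finance   | 4       
Marketing | 4       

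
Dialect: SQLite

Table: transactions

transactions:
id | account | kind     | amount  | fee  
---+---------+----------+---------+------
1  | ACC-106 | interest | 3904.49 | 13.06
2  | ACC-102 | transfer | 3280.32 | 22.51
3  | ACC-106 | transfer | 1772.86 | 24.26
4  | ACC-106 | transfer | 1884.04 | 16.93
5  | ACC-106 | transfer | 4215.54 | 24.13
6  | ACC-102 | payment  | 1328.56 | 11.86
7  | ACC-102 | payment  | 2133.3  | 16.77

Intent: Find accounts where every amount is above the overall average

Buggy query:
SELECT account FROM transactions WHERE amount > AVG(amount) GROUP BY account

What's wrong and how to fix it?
Bug: WHERE evaluates per row before aggregation, so AVG() is unavailable

Fix: Use a subquery for AVG and a HAVING MIN(...) filter so the condition holds for every row in the group

Corrected query:
SELECT account FROM transactions GROUP BY account HAVING MIN(amount) > (SELECT AVG(amount) FROM transactions)

Result:
(no rows)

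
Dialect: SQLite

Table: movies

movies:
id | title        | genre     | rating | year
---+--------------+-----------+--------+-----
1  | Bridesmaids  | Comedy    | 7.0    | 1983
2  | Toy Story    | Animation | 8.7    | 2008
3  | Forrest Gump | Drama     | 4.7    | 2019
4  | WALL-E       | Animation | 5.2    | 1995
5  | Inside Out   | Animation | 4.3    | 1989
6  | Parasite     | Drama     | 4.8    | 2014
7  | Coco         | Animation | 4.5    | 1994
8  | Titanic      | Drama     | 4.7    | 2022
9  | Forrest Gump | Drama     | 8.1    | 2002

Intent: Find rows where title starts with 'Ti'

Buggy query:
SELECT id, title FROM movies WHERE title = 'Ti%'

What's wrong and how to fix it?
Bug: Wildcards only work with LIKE; '=' treats '%' as a literal character

Fix: Use LIKE for wildcard pattern matching

Corrected query:
SELECT id, title FROM movies WHERE title LIKE 'Ti%'

Result:
id | title  
---+--------
8  | Titanic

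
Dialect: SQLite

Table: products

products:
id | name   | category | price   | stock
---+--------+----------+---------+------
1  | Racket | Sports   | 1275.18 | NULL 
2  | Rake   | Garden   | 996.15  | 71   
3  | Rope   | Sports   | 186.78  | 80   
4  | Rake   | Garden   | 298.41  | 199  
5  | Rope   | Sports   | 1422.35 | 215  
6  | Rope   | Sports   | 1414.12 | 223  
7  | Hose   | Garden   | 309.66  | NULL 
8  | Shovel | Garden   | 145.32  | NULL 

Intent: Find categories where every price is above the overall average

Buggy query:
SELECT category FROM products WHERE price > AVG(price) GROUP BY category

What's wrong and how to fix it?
Bug: AVG() is an aggregate; it can't sit directly in WHERE

Fix: Use a subquery for AVG and a HAVING MIN(...) filter so the condition holds for every row in the group

Corrected query:
SELECT category FROM products GROUP BY category HAVING MIN(price) > (SELECT AVG(price) FROM products)

Result:
(no rows)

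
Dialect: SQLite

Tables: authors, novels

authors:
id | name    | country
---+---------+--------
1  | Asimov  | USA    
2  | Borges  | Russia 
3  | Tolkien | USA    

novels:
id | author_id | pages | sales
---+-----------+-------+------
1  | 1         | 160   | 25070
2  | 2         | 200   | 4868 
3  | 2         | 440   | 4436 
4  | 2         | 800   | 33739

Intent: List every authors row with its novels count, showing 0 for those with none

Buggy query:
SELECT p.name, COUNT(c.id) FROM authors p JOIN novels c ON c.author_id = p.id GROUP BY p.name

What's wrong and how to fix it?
Bug: INNER JOIN drops authors rows that have no matching novels rows

Fix: Switch to LEFT JOIN to retain unmatched parent rows

Corrected query:
SELECT p.name, COUNT(c.id) FROM authors p LEFT JOIN novels c ON c.author_id = p.id GROUP BY p.name

Result:
name    | COUNT(c.id)
--------+------------
Asimov  | 1          
Borges  | 3          
Tolkien | 0          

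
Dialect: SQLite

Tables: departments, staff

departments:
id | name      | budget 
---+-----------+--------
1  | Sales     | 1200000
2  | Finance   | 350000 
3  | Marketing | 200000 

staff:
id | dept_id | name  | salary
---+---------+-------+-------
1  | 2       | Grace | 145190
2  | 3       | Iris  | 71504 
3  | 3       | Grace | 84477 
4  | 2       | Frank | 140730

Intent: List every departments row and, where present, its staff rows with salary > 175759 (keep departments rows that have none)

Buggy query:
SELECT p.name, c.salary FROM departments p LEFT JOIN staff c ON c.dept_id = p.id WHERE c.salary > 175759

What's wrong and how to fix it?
Bug: A WHERE condition on the right-hand table after LEFT JOIN drops unmatched parents

Fix: Put 'c.salary > 175759' in the JOIN's ON clause instead of WHERE

Corrected query:
SELECT p.name, c.salary FROM departments p LEFT JOIN staff c ON c.dept_id = p.id AND c.salary > 175759

Result:
name      | salary
----------+-------
Sales     | NULL  
Finance   | NULL  
Marketing | NULL  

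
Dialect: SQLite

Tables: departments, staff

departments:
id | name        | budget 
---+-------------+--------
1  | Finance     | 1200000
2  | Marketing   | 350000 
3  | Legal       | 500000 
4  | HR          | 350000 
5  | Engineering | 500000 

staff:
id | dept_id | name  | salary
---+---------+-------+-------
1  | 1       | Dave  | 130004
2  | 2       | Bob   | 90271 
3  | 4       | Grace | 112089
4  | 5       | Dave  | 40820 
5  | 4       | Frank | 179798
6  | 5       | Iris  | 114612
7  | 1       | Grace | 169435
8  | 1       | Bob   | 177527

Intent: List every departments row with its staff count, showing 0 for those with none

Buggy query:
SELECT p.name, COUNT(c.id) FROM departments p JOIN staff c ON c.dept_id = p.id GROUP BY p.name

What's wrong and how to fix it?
Bug: An inner join excludes parents with zero children

Fix: Use LEFT JOIN so parents without children still appear (COUNT(c.id) gives 0)

Corrected query:
SELECT p.name, COUNT(c.id) FROM departments p LEFT JOIN staff c ON c.dept_id = p.id GROUP BY p.name

Result:
name        | COUNT(c.id)
------------+------------
Engineering | 2          
Finance     | 3          
HR          | 2          
Legal       | 0          
Marketing   | 1          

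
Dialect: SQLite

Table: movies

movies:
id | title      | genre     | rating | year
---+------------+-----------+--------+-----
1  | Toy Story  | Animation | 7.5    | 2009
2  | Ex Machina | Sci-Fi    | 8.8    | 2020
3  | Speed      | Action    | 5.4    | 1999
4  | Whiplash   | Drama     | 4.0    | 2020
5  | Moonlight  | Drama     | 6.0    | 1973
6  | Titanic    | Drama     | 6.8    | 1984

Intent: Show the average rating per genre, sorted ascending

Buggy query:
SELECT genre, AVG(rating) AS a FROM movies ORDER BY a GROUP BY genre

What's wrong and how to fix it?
Bug: GROUP BY must precede ORDER BY

Fix: Reorder: SELECT … FROM … GROUP BY … ORDER BY …

Corrected query:
SELECT genre, AVG(rating) AS a FROM movies GROUP BY genre ORDER BY a

Result:
genre     | a  
----------+----
Action    | 5.4
Drama     | 5.6
Animation | 7.5
Sci-Fi    | 8.8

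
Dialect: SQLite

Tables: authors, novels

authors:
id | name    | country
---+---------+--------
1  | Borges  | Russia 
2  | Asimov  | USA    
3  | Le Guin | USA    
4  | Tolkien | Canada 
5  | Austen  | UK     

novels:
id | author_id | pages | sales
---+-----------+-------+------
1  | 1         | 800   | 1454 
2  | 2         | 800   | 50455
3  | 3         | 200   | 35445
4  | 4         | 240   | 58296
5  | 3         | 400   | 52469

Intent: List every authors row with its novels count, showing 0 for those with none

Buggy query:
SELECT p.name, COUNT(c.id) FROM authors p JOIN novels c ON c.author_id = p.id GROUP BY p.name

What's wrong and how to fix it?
Bug: INNER JOIN drops authors rows that have no matching novels rows

Fix: Switch to LEFT JOIN to retain unmatched parent rows

Corrected query:
SELECT p.name, COUNT(c.id) FROM authors p LEFT JOIN novels c ON c.author_id = p.id GROUP BY p.name

Result:
name    | COUNT(c.id)
--------+------------
Asimov  | 1          
Austen  | 0          
Borges  | 1          
Le Guin | 2          
Tolkien | 1          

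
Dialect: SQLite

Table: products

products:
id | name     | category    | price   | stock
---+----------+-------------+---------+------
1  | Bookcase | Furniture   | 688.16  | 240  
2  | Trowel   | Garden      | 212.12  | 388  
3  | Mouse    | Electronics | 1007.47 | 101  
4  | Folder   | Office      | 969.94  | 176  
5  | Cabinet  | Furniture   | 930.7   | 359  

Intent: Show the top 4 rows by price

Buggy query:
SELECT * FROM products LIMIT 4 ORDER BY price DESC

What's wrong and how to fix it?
Bug: ORDER BY cannot follow LIMIT; LIMIT is the final clause

Fix: Sort with ORDER BY, then apply LIMIT

Corrected query:
SELECT * FROM products ORDER BY price DESC LIMIT 4

Result:
id | name     | category    | price   | stock
---+----------+-------------+---------+------
3  | Mouse    | Electronics | 1007.47 | 101  
4  | Folder   | Office      | 969.94  | 176  
5  | Cabinet  | Furniture   | 930.7   | 359  
1  | Bookcase | Furniture   | 688.16  | 240  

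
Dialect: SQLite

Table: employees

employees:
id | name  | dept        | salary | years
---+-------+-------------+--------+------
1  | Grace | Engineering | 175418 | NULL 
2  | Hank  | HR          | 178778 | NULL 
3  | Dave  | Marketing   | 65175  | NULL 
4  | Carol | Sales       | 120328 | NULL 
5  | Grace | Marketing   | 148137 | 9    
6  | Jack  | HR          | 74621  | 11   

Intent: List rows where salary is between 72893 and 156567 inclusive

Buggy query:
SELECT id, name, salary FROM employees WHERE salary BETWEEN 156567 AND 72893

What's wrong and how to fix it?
Bug: BETWEEN expects the lower bound first; with 156567 AND 72893 the range is empty

Fix: Write BETWEEN 72893 AND 156567

Corrected query:
SELECT id, name, salary FROM employees WHERE salary BETWEEN 72893 AND 156567

Result:
id | name  | salary
---+-------+-------
4  | Carol | 120328
5  | Grace | 148137
6  | Jack  | 74621 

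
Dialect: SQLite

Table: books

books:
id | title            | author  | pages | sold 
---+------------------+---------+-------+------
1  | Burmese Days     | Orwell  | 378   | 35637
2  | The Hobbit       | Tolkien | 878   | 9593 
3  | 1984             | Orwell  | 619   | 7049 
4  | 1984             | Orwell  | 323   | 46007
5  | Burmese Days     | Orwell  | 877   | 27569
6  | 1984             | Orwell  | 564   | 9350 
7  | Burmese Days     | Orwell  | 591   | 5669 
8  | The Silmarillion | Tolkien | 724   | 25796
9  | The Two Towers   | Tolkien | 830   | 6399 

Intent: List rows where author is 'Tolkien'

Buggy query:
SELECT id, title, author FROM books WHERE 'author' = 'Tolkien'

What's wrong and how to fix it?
Bug: 'author' in single quotes is a string literal, not the column; the comparison is literal-vs-literal and never true

Fix: Remove the quotes around the column name (or use double quotes for an identifier)

Corrected query:
SELECT id, title, author FROM books WHERE author = 'Tolkien'

Result:
id | title            | author 
---+------------------+--------
2  | The Hobbit       | Tolkien
8  | The Silmarillion | Tolkien
9  | The Two Towers   | Tolkien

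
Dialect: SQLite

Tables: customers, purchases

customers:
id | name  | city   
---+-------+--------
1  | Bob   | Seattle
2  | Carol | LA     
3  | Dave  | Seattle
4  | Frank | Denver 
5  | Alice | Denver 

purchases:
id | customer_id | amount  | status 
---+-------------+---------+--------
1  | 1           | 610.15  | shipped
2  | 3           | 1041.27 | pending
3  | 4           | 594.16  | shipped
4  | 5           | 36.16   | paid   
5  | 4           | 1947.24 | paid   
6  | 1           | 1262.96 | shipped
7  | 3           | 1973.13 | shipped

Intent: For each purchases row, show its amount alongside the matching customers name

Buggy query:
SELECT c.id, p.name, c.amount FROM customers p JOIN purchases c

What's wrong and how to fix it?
Bug: Missing join condition: each purchases row is matched to all customers rows instead of just its own

Fix: Add ON c.customer_id = p.id to the JOIN

Corrected query:
SELECT c.id, p.name, c.amount FROM customers p JOIN purchases c ON c.customer_id = p.id

Result:
id | name  | amount 
---+-------+--------
1  | Bob   | 610.15 
2  | Dave  | 1041.27
3  | Frank | 594.16 
4  | Alice | 36.16  
5  | Frank | 1947.24
6  | Bob   | 1262.96
7  | Dave  | 1973.13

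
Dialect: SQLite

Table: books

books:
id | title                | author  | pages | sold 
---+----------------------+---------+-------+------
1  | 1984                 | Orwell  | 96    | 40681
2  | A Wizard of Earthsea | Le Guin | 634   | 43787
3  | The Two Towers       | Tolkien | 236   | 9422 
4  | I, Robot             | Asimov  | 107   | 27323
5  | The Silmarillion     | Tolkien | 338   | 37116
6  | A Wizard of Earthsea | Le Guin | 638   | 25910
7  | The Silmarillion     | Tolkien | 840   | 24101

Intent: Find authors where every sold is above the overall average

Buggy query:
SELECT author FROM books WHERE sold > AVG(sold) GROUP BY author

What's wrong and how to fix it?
Bug: AVG() is an aggregate; it can't sit directly in WHERE

Fix: Compute the overall average in a scalar subquery and compare each group's MIN against it in HAVING

Corrected query:
SELECT author FROM books GROUP BY author HAVING MIN(sold) > (SELECT AVG(sold) FROM books)

Result:
author
------
Orwell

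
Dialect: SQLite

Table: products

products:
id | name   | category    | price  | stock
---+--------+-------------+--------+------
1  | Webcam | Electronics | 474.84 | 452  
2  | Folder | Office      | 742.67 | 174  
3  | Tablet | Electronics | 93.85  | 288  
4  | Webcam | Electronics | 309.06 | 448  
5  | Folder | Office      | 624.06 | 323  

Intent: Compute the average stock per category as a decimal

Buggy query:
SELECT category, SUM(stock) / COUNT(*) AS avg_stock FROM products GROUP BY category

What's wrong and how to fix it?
Bug: SUM(stock) and COUNT(*) are both integers; the division truncates the fractional part

Fix: Multiply by 1.0 (or CAST to REAL) to force floating-point division

Corrected query:
SELECT category, SUM(stock) * 1.0 / COUNT(*) AS avg_stock FROM products GROUP BY category

Result:
category    | avg_stock
------------+----------
Electronics | 396      
Office      | 248.5    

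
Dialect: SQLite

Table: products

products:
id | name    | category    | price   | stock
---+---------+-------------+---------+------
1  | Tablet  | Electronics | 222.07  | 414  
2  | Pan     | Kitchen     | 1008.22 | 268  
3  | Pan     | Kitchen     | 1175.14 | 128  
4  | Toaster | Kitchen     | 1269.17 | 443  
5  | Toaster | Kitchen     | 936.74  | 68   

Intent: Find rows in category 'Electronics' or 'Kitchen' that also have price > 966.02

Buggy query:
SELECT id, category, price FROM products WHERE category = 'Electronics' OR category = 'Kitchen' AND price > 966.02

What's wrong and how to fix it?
Bug: AND binds tighter than OR, so this parses as category = 'Electronics' OR (category = 'Kitchen' AND price > 966.02)

Fix: Add parentheses around the OR so the AND applies to both alternatives

Corrected query:
SELECT id, category, price FROM products WHERE (category = 'Electronics' OR category = 'Kitchen') AND price > 966.02

Result:
id | category | price  
---+----------+--------
2  | Kitchen  | 1008.22
3  | Kitchen  | 1175.14
4  | Kitchen  | 1269.17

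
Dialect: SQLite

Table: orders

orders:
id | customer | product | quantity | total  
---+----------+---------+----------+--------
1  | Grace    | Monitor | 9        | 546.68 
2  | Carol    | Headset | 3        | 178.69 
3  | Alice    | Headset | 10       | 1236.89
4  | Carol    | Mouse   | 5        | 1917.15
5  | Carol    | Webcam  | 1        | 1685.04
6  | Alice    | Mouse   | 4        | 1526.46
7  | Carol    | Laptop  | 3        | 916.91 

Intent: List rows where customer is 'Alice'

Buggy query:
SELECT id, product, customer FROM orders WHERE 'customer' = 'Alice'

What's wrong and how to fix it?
Bug: Single quotes denote string literals in SQL; the column name is being compared as a constant string

Fix: Reference the column as customer without single quotes

Corrected query:
SELECT id, product, customer FROM orders WHERE customer = 'Alice'

Result:
id | product | customer
---+---------+---------
3  | Headset | Alice   
6  | Mouse   | Alice   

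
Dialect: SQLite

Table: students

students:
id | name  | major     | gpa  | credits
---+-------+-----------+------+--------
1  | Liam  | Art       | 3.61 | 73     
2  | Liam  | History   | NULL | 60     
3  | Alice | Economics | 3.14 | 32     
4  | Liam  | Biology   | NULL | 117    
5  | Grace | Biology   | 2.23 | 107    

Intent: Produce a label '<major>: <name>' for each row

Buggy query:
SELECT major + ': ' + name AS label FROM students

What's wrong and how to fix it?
Bug: SQLite uses || for string concatenation; + coerces text to numbers (yielding 0)

Fix: Use the || operator for string concatenation

Corrected query:
SELECT major || ': ' || name AS label FROM students

Result:
label           
----------------
Art: Liam       
History: Liam   
Economics: Alice
Biology: Liam   
Biology: Grace  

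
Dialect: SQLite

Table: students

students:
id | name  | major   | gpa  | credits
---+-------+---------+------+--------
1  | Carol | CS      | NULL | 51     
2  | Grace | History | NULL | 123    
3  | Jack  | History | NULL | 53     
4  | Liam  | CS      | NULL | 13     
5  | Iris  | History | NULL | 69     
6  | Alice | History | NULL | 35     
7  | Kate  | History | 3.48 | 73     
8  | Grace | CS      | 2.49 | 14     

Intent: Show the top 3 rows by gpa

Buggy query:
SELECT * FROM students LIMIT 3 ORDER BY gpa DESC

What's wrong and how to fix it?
Bug: LIMIT must come after ORDER BY

Fix: Swap the clauses: ORDER BY first, then LIMIT

Corrected query:
SELECT * FROM students ORDER BY gpa DESC LIMIT 3

Result:
id | name  | major   | gpa  | credits
---+-------+---------+------+--------
7  | Kate  | History | 3.48 | 73     
8  | Grace | CS      | 2.49 | 14     
1  | Carol | CS      | NULL | 51     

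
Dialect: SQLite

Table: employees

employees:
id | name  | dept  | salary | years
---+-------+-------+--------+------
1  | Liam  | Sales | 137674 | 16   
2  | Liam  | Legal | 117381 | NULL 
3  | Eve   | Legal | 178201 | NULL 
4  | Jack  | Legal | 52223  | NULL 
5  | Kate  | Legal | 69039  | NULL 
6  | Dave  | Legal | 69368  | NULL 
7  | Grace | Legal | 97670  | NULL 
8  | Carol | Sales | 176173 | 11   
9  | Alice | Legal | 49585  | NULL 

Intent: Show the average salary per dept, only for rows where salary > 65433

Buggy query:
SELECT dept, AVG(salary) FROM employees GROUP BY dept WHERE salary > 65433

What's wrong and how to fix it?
Bug: WHERE cannot follow GROUP BY

Fix: Move the WHERE clause before GROUP BY

Corrected query:
SELECT dept, AVG(salary) FROM employees WHERE salary > 65433 GROUP BY dept

Result:
dept  | AVG(salary)
------+------------
Legal | 106331.8   
Sales | 156923.5   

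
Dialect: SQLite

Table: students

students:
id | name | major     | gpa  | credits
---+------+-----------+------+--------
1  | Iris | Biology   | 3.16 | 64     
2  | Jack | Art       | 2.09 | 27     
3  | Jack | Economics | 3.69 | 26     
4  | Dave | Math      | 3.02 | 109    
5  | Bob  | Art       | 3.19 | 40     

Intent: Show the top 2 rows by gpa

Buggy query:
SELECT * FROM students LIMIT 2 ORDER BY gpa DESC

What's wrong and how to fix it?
Bug: ORDER BY cannot follow LIMIT; LIMIT is the final clause

Fix: Sort with ORDER BY, then apply LIMIT

Corrected query:
SELECT * FROM students ORDER BY gpa DESC LIMIT 2

Result:
id | name | major     | gpa  | credits
---+------+-----------+------+--------
3  | Jack | Economics | 3.69 | 26     
5  | Bob  | Art       | 3.19 | 40     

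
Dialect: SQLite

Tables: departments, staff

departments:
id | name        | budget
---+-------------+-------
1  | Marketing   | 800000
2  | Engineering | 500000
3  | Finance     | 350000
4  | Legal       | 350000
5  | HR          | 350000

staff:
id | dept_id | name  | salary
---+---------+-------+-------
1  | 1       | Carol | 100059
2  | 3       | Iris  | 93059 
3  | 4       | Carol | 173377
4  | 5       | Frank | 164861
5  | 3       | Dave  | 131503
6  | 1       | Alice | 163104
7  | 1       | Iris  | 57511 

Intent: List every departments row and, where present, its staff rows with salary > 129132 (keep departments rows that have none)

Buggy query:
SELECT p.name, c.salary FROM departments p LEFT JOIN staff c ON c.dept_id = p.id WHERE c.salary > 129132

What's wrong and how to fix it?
Bug: A WHERE condition on the right-hand table after LEFT JOIN drops unmatched parents

Fix: Move the right-table condition into the ON clause so unmatched parents are kept

Corrected query:
SELECT p.name, c.salary FROM departments p LEFT JOIN staff c ON c.dept_id = p.id AND c.salary > 129132

Result:
name        | salary
------------+-------
Marketing   | 163104
Engineering | NULL  
Finance     | 131503
Legal       | 173377
HR          | 164861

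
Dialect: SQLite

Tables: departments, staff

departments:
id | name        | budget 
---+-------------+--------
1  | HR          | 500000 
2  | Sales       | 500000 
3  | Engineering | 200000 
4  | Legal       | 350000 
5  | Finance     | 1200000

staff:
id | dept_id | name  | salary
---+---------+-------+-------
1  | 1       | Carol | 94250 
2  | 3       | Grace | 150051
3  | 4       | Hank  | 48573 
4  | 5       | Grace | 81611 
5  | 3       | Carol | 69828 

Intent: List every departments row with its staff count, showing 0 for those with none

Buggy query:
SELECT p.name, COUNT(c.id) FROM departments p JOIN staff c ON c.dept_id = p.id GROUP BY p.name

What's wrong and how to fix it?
Bug: INNER JOIN drops departments rows that have no matching staff rows

Fix: Switch to LEFT JOIN to retain unmatched parent rows

Corrected query:
SELECT p.name, COUNT(c.id) FROM departments p LEFT JOIN staff c ON c.dept_id = p.id GROUP BY p.name

Result:
name        | COUNT(c.id)
------------+------------
Engineering | 2          
Finance     | 1          
HR          | 1          
Legal       | 1          
Sales       | 0          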